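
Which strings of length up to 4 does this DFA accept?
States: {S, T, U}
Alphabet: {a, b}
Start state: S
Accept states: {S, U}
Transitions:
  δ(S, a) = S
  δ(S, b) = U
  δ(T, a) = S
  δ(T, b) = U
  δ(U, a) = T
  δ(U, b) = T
ε, a, b, aa, ab, aaa, aab, baa, bab, bba, bbb, aaaa, aaab, abaa, abab, abba, abbb, baaa, baab, bbaa, bbab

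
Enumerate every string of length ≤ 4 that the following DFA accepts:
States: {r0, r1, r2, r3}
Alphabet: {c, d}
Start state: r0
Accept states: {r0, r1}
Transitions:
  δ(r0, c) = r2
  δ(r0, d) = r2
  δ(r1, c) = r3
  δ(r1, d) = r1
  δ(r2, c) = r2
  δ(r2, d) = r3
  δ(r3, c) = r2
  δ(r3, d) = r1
ε, cdd, ddd, ccdd, cddd, dcdd, dddd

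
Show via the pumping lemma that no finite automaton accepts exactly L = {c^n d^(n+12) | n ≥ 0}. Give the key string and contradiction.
Assume L is regular with pumping length p. Idea: pumping the c-block breaks the fixed offset of 12.
Choose s = c^p d^(p+12) ∈ L. By the pumping lemma, s = xyz with |xy| ≤ p, |y| > 0, so y = c^k with k ≥ 1. Then xy²z = c^(p+k) d^(p+12). For this to be in L we would need p+12 = (p+k)+12, i.e. k = 0, contradicting k ≥ 1. So xy²z ∉ L.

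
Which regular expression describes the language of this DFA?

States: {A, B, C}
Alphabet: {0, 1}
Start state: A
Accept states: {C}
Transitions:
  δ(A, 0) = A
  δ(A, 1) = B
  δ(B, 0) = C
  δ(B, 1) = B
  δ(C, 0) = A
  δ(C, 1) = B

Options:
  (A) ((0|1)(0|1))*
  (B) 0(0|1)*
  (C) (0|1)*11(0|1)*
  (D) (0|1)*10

Check each option against the DFA on short strings; one disagreement eliminates an option:
  (A) ((0|1)(0|1))*: on ε the DFA stays in A and rejects (A ∉ Accept), but the regex matches it → eliminate
  (B) 0(0|1)*: on '0' the DFA goes A → A and rejects (A ∉ Accept), but the regex matches it → eliminate
  (C) (0|1)*11(0|1)*: on '10' the DFA goes A → B → C and accepts (C ∈ Accept), but the regex does not match it → eliminate
  (D) (0|1)*10: agrees with the DFA on every string of length ≤ 6
Only (D) is consistent with the DFA.
(D) (0|1)*10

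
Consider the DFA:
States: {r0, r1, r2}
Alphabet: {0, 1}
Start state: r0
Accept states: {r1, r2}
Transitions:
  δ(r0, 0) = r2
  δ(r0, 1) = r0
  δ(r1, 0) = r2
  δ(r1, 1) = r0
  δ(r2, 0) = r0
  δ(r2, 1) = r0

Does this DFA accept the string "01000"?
Processing string "01000":
  r0 --0--> r2
  r2 --1--> r0
  r0 --0--> r2
  r2 --0--> r0
  r0 --0--> r2
Final state: r2
Accept states: {r1, r2}
Yes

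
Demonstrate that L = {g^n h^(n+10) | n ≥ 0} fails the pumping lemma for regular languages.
Assume L is regular with pumping length p. Idea: pumping the g-block breaks the fixed offset of 10.
Choose s = g^p h^(p+10) ∈ L. By the pumping lemma, s = xyz with |xy| ≤ p, |y| > 0, so y = g^k with k ≥ 1. Then xy²z = g^(p+k) h^(p+10). For this to be in L we would need p+10 = (p+k)+10, i.e. k = 0, contradicting k ≥ 1. So xy²z ∉ L.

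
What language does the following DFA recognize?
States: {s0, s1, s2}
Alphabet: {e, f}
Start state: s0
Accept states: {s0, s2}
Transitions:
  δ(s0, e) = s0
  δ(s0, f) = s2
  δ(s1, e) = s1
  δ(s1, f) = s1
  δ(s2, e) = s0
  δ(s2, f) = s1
Testing a few strings:
  'eeff' → reject
  'e' → accept
  'fef' → accept
  'fee' → accept
State roles: s0=last symbol not f (ok); s1=saw ff (dead); s2=last symbol f (ok)
All strings over {e,f} with no two consecutive f's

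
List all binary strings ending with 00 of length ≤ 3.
00, 000, 100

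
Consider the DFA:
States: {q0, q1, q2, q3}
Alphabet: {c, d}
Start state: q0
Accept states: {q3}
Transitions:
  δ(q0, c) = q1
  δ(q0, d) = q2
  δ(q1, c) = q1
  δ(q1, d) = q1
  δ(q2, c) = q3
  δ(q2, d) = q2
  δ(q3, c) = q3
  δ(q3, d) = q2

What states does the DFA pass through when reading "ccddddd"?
read 'c': q0 → q1
  read 'c': q1 → q1
  read 'd': q1 → q1
  read 'd': q1 → q1
  read 'd': q1 → q1
  read 'd': q1 → q1
  read 'd': q1 → q1
q0 -> q1 -> q1 -> q1 -> q1 -> q1 -> q1 -> q1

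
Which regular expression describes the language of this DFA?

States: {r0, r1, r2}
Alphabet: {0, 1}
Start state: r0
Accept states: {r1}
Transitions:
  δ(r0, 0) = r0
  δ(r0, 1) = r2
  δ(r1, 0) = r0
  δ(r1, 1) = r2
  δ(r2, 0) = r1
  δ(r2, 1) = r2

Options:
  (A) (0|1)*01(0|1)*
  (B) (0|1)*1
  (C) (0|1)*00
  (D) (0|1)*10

Check each option against the DFA on short strings; one disagreement eliminates an option:
  (A) (0|1)*01(0|1)*: on '01' the DFA goes r0 → r0 → r2 and rejects (r2 ∉ Accept), but the regex matches it → eliminate
  (B) (0|1)*1: on '1' the DFA goes r0 → r2 and rejects (r2 ∉ Accept), but the regex matches it → eliminate
  (C) (0|1)*00: on '00' the DFA goes r0 → r0 → r0 and rejects (r0 ∉ Accept), but the regex matches it → eliminate
  (D) (0|1)*10: agrees with the DFA on every string of length ≤ 6
Only (D) is consistent with the DFA.
(D) (0|1)*10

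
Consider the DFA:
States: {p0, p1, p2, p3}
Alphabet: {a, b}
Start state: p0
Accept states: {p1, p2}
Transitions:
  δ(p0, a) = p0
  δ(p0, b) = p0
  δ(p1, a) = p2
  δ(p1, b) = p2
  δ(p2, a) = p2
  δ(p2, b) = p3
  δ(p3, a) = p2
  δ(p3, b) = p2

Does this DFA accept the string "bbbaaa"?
Processing string "bbbaaa":
  p0 --b--> p0
  p0 --b--> p0
  p0 --b--> p0
  p0 --a--> p0
  p0 --a--> p0
  p0 --a--> p0
Final state: p0
Accept states: {p1, p2}
No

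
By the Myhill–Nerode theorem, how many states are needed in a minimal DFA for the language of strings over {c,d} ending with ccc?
By Myhill–Nerode, count the distinguishable equivalence classes: 4 classes — one per longest suffix of the input that is a prefix of 'ccc' (lengths 0 through 3); only the length-3 class is accepting.
4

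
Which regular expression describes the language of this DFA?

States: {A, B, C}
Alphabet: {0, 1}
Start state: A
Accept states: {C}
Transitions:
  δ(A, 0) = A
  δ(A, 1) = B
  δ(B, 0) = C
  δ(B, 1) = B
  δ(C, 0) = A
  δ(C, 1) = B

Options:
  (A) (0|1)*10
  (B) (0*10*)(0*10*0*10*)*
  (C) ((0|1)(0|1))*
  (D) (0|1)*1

Check each option against the DFA on short strings; one disagreement eliminates an option:
  (A) (0|1)*10: agrees with the DFA on every string of length ≤ 6
  (B) (0*10*)(0*10*0*10*)*: on '1' the DFA goes A → B and rejects (B ∉ Accept), but the regex matches it → eliminate
  (C) ((0|1)(0|1))*: on ε the DFA stays in A and rejects (A ∉ Accept), but the regex matches it → eliminate
  (D) (0|1)*1: on '1' the DFA goes A → B and rejects (B ∉ Accept), but the regex matches it → eliminate
Only (A) is consistent with the DFA.
(A) (0|1)*10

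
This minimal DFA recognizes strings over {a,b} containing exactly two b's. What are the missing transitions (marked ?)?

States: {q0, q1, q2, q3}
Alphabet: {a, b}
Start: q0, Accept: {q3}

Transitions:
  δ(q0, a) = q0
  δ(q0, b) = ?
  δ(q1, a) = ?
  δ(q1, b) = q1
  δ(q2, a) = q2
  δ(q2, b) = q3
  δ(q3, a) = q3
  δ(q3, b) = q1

From the language and accept set, identify what each state tracks — q0: zero b's; q1: ≥ three b's (dead); q2: one b; q3: two b's.
Each missing δ(q, a) is the state matching the new tracked value after reading a.
δ(q0, b) = q2; δ(q1, a) = q1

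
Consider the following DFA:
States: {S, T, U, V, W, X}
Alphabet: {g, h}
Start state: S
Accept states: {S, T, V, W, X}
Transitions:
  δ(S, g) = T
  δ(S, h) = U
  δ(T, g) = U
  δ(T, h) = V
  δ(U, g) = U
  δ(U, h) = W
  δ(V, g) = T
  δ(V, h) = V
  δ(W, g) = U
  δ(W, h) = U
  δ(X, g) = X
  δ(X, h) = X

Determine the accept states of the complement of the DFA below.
Complement accept states = All states \ Original accept states
= {S, T, U, V, W, X} \ {S, T, V, W, X}
{U}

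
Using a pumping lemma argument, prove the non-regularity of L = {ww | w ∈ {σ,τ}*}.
Assume L is regular with pumping length p. Idea: pumping the leading σ-block breaks the equality of the two halves.
Choose s = σ^p τ σ^p τ ∈ L (with w = σ^p τ). |s| = 2p+2 ≥ p. By the pumping lemma, s = xyz with |xy| ≤ p, |y| > 0, so y = σ^k with k ≥ 1, in the first σ-block. Then xy²z = σ^(p+k) τ σ^p τ, of length 2p+2+k. If k is odd this length is odd, so it cannot be of the form ww. If k is even, each half has length p+1+k/2 ≤ p+k, so the first half lies entirely inside the leading σ-block and contains no τ, while the second half ends in τ; the halves differ. Either way xy²z ∉ L.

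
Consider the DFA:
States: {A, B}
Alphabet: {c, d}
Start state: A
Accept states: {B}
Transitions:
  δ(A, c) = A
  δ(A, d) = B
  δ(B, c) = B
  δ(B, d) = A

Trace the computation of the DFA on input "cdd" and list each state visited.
read 'c': A → A
  read 'd': A → B
  read 'd': B → A
A -> A -> B -> A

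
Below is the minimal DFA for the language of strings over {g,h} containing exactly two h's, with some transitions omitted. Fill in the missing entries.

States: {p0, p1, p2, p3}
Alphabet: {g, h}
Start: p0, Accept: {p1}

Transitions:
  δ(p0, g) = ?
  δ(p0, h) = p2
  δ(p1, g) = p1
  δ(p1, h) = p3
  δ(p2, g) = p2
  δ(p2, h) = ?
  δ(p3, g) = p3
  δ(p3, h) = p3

From the language and accept set, identify what each state tracks — p0: zero h's; p1: two h's; p2: one h; p3: ≥ three h's (dead).
Each missing δ(q, a) is the state matching the new tracked value after reading a.
δ(p0, g) = p0; δ(p2, h) = p1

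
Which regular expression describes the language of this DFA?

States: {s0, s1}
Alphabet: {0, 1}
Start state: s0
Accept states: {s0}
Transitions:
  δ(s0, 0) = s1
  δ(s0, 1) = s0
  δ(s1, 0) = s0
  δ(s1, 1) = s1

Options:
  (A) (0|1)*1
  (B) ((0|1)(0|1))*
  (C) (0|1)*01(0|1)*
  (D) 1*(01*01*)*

Check each option against the DFA on short strings; one disagreement eliminates an option:
  (A) (0|1)*1: on ε the DFA stays in s0 and accepts (s0 ∈ Accept), but the regex does not match it → eliminate
  (B) ((0|1)(0|1))*: on '1' the DFA goes s0 → s0 and accepts (s0 ∈ Accept), but the regex does not match it → eliminate
  (C) (0|1)*01(0|1)*: on ε the DFA stays in s0 and accepts (s0 ∈ Accept), but the regex does not match it → eliminate
  (D) 1*(01*01*)*: agrees with the DFA on every string of length ≤ 6
Only (D) is consistent with the DFA.
(D) 1*(01*01*)*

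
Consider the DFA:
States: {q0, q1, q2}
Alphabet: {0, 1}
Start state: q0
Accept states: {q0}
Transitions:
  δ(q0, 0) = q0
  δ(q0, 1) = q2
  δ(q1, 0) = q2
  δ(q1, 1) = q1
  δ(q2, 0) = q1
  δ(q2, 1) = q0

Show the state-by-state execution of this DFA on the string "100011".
read '1': q0 → q2
  read '0': q2 → q1
  read '0': q1 → q2
  read '0': q2 → q1
  read '1': q1 → q1
  read '1': q1 → q1
q0 -> q2 -> q1 -> q2 -> q1 -> q1 -> q1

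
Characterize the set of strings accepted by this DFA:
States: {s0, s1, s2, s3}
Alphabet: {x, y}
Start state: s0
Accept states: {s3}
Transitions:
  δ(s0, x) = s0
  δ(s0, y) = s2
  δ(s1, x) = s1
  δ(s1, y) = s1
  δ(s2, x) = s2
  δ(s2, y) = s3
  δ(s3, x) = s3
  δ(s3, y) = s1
Testing a few strings:
  'yy' → accept
  'x' → reject
  'yx' → reject
  'yxx' → reject
State roles: s0=zero y's; s1=≥ three y's (dead); s2=one y; s3=two y's
All strings over {x,y} containing exactly two y's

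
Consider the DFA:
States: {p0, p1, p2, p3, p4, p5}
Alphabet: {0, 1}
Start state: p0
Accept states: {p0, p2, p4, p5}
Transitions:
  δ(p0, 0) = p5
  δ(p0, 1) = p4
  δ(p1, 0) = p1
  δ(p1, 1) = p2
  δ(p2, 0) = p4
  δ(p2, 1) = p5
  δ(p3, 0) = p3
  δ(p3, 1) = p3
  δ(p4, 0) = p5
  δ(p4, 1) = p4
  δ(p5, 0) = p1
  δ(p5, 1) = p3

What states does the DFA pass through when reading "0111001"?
read '0': p0 → p5
  read '1': p5 → p3
  read '1': p3 → p3
  read '1': p3 → p3
  read '0': p3 → p3
  read '0': p3 → p3
  read '1': p3 → p3
p0 -> p5 -> p3 -> p3 -> p3 -> p3 -> p3 -> p3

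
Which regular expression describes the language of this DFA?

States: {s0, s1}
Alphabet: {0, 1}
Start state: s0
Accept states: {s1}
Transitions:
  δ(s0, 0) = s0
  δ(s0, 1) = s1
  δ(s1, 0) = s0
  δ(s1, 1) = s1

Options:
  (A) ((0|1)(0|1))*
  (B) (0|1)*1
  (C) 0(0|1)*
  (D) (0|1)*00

Check each option against the DFA on short strings; one disagreement eliminates an option:
  (A) ((0|1)(0|1))*: on ε the DFA stays in s0 and rejects (s0 ∉ Accept), but the regex matches it → eliminate
  (B) (0|1)*1: agrees with the DFA on every string of length ≤ 6
  (C) 0(0|1)*: on '0' the DFA goes s0 → s0 and rejects (s0 ∉ Accept), but the regex matches it → eliminate
  (D) (0|1)*00: on '1' the DFA goes s0 → s1 and accepts (s1 ∈ Accept), but the regex does not match it → eliminate
Only (B) is consistent with the DFA.
(B) (0|1)*1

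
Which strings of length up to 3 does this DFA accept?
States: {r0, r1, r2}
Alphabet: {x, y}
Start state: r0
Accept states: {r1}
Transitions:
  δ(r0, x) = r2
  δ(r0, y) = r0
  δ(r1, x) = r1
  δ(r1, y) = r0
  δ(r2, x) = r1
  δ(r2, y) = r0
xx, xxx, yxx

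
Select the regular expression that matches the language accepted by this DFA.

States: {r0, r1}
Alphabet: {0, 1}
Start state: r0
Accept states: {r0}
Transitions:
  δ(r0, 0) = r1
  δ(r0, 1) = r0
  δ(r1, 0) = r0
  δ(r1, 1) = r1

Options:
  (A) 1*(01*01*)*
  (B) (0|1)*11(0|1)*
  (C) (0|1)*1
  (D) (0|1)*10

Check each option against the DFA on short strings; one disagreement eliminates an option:
  (A) 1*(01*01*)*: agrees with the DFA on every string of length ≤ 6
  (B) (0|1)*11(0|1)*: on ε the DFA stays in r0 and accepts (r0 ∈ Accept), but the regex does not match it → eliminate
  (C) (0|1)*1: on ε the DFA stays in r0 and accepts (r0 ∈ Accept), but the regex does not match it → eliminate
  (D) (0|1)*10: on ε the DFA stays in r0 and accepts (r0 ∈ Accept), but the regex does not match it → eliminate
Only (A) is consistent with the DFA.
(A) 1*(01*01*)*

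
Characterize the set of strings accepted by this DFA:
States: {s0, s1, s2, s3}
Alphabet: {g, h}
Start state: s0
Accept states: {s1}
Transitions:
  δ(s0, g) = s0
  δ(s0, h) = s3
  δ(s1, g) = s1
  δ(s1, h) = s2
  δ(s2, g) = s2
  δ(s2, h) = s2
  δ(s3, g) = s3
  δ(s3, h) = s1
Testing a few strings:
  'hg' → reject
  'hghh' → reject
  'ghhg' → accept
  'hgh' → accept
State roles: s0=zero h's; s1=two h's; s2=≥ three h's (dead); s3=one h
All strings over {g,h} containing exactly two h's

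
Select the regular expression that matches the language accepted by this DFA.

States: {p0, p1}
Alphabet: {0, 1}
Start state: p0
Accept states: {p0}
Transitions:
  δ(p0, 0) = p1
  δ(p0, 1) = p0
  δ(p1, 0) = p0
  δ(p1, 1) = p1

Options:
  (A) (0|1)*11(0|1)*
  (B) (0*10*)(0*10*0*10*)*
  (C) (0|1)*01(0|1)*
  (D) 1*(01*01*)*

Check each option against the DFA on short strings; one disagreement eliminates an option:
  (A) (0|1)*11(0|1)*: on ε the DFA stays in p0 and accepts (p0 ∈ Accept), but the regex does not match it → eliminate
  (B) (0*10*)(0*10*0*10*)*: on ε the DFA stays in p0 and accepts (p0 ∈ Accept), but the regex does not match it → eliminate
  (C) (0|1)*01(0|1)*: on ε the DFA stays in p0 and accepts (p0 ∈ Accept), but the regex does not match it → eliminate
  (D) 1*(01*01*)*: agrees with the DFA on every string of length ≤ 6
Only (D) is consistent with the DFA.
(D) 1*(01*01*)*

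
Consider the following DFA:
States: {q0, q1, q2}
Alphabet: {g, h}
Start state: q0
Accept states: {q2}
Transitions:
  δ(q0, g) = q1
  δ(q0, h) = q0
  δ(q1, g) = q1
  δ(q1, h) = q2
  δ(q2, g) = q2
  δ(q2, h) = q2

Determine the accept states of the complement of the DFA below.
Complement accept states = All states \ Original accept states
= {q0, q1, q2} \ {q2}
{q0, q1}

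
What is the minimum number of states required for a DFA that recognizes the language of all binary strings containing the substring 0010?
By Myhill–Nerode, count the distinguishable equivalence classes: 5 classes — one per longest suffix of the input that is a prefix of '0010' (lengths 0 through 3), plus an absorbing 'already seen 0010' class.
5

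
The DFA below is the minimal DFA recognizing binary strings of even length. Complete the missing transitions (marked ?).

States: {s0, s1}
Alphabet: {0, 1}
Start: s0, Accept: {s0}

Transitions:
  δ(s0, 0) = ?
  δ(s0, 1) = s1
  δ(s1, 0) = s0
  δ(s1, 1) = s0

From the language and accept set, identify what each state tracks — s0: even length so far; s1: odd length so far.
Each missing δ(q, a) is the state matching the new tracked value after reading a.
δ(s0, 0) = s1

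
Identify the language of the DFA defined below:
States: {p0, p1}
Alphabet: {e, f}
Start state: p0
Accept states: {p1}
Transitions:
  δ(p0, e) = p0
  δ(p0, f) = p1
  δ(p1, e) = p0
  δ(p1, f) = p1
Testing a few strings:
  'f' → accept
  'ff' → accept
  'fff' → accept
  'ee' → reject
State roles: p0=last symbol not f; p1=last symbol is f
All strings over {e,f} ending with f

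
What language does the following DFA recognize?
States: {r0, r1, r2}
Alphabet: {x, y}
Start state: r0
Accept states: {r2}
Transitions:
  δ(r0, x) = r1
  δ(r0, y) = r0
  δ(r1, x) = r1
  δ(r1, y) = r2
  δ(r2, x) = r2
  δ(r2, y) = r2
Testing a few strings:
  'y' → reject
  'yyyy' → reject
  'xxy' → accept
  'x' → reject
State roles: r0=no x seen yet; r1=seen a x, waiting for y; r2=substring xy seen
All strings over {x,y} containing the substring xy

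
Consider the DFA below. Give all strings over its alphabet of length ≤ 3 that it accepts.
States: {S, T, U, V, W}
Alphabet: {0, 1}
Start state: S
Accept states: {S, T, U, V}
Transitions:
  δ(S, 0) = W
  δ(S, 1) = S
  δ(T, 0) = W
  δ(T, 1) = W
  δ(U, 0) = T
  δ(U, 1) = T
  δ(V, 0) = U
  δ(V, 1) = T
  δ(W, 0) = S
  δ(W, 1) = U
ε, 1, 00, 01, 11, 001, 010, 011, 100, 101, 111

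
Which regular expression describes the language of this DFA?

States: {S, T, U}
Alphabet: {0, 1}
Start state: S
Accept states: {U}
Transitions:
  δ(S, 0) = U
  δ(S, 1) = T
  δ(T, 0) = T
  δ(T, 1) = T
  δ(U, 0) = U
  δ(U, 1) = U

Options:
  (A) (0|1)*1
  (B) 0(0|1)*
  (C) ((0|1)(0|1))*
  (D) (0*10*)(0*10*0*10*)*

Check each option against the DFA on short strings; one disagreement eliminates an option:
  (A) (0|1)*1: on '0' the DFA goes S → U and accepts (U ∈ Accept), but the regex does not match it → eliminate
  (B) 0(0|1)*: agrees with the DFA on every string of length ≤ 6
  (C) ((0|1)(0|1))*: on ε the DFA stays in S and rejects (S ∉ Accept), but the regex matches it → eliminate
  (D) (0*10*)(0*10*0*10*)*: on '0' the DFA goes S → U and accepts (U ∈ Accept), but the regex does not match it → eliminate
Only (B) is consistent with the DFA.
(B) 0(0|1)*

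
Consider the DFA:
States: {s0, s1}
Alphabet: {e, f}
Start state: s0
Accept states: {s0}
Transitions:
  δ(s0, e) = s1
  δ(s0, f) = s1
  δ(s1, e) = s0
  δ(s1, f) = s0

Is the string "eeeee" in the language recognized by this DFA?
Processing string "eeeee":
  s0 --e--> s1
  s1 --e--> s0
  s0 --e--> s1
  s1 --e--> s0
  s0 --e--> s1
Final state: s1
Accept states: {s0}
No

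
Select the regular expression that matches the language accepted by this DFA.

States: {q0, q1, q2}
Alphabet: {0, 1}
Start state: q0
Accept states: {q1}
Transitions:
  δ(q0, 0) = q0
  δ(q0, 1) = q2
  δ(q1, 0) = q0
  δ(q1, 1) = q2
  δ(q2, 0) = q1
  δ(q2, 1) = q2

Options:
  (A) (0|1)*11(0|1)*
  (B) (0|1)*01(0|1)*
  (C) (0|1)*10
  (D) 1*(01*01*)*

Check each option against the DFA on short strings; one disagreement eliminates an option:
  (A) (0|1)*11(0|1)*: on '10' the DFA goes q0 → q2 → q1 and accepts (q1 ∈ Accept), but the regex does not match it → eliminate
  (B) (0|1)*01(0|1)*: on '01' the DFA goes q0 → q0 → q2 and rejects (q2 ∉ Accept), but the regex matches it → eliminate
  (C) (0|1)*10: agrees with the DFA on every string of length ≤ 6
  (D) 1*(01*01*)*: on ε the DFA stays in q0 and rejects (q0 ∉ Accept), but the regex matches it → eliminate
Only (C) is consistent with the DFA.
(C) (0|1)*10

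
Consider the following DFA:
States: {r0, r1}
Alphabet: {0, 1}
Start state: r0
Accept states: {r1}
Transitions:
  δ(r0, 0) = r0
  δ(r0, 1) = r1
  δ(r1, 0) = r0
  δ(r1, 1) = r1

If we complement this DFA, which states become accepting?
Complement accept states = All states \ Original accept states
= {r0, r1} \ {r1}
{r0}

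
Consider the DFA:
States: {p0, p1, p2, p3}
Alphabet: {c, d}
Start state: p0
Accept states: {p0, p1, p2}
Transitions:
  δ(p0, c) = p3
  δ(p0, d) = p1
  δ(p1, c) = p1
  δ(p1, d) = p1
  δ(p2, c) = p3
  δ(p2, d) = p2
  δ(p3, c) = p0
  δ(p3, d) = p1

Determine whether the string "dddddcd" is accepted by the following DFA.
Processing string "dddddcd":
  p0 --d--> p1
  p1 --d--> p1
  p1 --d--> p1
  p1 --d--> p1
  p1 --d--> p1
  p1 --c--> p1
  p1 --d--> p1
Final state: p1
Accept states: {p0, p1, p2}
Yes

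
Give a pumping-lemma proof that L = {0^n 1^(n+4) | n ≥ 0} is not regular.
Assume L is regular with pumping length p. Idea: pumping the 0-block breaks the fixed offset of 4.
Choose s = 0^p 1^(p+4) ∈ L. By the pumping lemma, s = xyz with |xy| ≤ p, |y| > 0, so y = 0^k with k ≥ 1. Then xy²z = 0^(p+k) 1^(p+4). For this to be in L we would need p+4 = (p+k)+4, i.e. k = 0, contradicting k ≥ 1. So xy²z ∉ L.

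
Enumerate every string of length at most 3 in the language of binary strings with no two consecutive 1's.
ε, 0, 1, 00, 01, 10, 000, 001, 010, 100, 101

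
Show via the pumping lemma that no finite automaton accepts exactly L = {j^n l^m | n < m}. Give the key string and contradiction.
Assume L is regular with pumping length p. Idea: pumping up the j-block makes the j-count reach the l-count.
Choose s = j^p l^(p+1) ∈ L. By the pumping lemma, s = xyz with |xy| ≤ p, |y| > 0, so y = j^k with k ≥ 1. Then xy²z = j^(p+k) l^(p+1). Since p+k ≥ p+1, the number of j's is no longer strictly less than the number of l's, so xy²z ∉ L.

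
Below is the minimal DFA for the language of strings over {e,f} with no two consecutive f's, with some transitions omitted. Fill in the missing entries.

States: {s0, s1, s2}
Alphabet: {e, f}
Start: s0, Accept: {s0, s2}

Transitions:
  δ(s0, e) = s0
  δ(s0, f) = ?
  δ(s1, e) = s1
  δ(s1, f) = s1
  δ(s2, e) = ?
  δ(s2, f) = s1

From the language and accept set, identify what each state tracks — s0: last symbol not f (ok); s1: saw ff (dead); s2: last symbol f (ok).
Each missing δ(q, a) is the state matching the new tracked value after reading a.
δ(s0, f) = s2; δ(s2, e) = s0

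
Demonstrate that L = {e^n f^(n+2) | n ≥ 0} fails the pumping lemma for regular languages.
Assume L is regular with pumping length p. Idea: pumping the e-block breaks the fixed offset of 2.
Choose s = e^p f^(p+2) ∈ L. By the pumping lemma, s = xyz with |xy| ≤ p, |y| > 0, so y = e^k with k ≥ 1. Then xy²z = e^(p+k) f^(p+2). For this to be in L we would need p+2 = (p+k)+2, i.e. k = 0, contradicting k ≥ 1. So xy²z ∉ L.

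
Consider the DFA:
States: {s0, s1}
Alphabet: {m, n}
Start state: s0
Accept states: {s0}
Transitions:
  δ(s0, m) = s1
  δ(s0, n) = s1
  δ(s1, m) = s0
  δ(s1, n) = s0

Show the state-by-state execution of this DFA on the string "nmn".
read 'n': s0 → s1
  read 'm': s1 → s0
  read 'n': s0 → s1
s0 -> s1 -> s0 -> s1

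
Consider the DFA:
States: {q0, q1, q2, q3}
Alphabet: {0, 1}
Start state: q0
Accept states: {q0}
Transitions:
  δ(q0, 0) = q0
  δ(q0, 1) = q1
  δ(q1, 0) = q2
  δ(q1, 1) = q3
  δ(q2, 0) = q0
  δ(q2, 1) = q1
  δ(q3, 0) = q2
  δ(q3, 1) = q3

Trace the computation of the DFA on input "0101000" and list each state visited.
read '0': q0 → q0
  read '1': q0 → q1
  read '0': q1 → q2
  read '1': q2 → q1
  read '0': q1 → q2
  read '0': q2 → q0
  read '0': q0 → q0
q0 -> q0 -> q1 -> q2 -> q1 -> q2 -> q0 -> q0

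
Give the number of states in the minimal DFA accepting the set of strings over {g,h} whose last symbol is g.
By Myhill–Nerode, count the distinguishable equivalence classes: 2^1 = 2 classes — the DFA must remember the last 1 symbol read; every pair of distinct length-1 suffixes is distinguishable by some continuation.
2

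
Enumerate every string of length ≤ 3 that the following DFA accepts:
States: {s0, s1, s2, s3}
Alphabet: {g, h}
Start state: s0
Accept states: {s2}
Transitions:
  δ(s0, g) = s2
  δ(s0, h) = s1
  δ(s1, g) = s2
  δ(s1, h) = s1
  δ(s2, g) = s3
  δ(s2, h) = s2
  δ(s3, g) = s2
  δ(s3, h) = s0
g, gh, hg, ggg, ghh, hgh, hhg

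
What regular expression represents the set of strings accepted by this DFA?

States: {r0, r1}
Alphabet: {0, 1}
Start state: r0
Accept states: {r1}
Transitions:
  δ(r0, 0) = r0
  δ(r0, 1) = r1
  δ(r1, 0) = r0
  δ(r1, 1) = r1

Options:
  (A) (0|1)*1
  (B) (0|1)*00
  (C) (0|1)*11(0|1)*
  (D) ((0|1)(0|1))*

Check each option against the DFA on short strings; one disagreement eliminates an option:
  (A) (0|1)*1: agrees with the DFA on every string of length ≤ 6
  (B) (0|1)*00: on '1' the DFA goes r0 → r1 and accepts (r1 ∈ Accept), but the regex does not match it → eliminate
  (C) (0|1)*11(0|1)*: on '1' the DFA goes r0 → r1 and accepts (r1 ∈ Accept), but the regex does not match it → eliminate
  (D) ((0|1)(0|1))*: on ε the DFA stays in r0 and rejects (r0 ∉ Accept), but the regex matches it → eliminate
Only (A) is consistent with the DFA.
(A) (0|1)*1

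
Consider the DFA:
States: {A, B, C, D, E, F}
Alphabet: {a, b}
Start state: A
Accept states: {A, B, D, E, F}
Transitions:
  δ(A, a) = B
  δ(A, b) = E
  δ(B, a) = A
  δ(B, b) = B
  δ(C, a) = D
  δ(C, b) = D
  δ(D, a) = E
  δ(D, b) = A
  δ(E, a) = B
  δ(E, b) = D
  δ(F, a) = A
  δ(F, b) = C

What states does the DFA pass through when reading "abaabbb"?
read 'a': A → B
  read 'b': B → B
  read 'a': B → A
  read 'a': A → B
  read 'b': B → B
  read 'b': B → B
  read 'b': B → B
A -> B -> B -> A -> B -> B -> B -> B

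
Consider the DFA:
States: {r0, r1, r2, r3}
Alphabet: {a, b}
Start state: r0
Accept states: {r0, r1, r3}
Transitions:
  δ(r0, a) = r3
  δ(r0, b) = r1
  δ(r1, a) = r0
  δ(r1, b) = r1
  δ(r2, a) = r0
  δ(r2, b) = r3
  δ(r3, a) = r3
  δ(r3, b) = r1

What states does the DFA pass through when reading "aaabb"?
read 'a': r0 → r3
  read 'a': r3 → r3
  read 'a': r3 → r3
  read 'b': r3 → r1
  read 'b': r1 → r1
r0 -> r3 -> r3 -> r3 -> r1 -> r1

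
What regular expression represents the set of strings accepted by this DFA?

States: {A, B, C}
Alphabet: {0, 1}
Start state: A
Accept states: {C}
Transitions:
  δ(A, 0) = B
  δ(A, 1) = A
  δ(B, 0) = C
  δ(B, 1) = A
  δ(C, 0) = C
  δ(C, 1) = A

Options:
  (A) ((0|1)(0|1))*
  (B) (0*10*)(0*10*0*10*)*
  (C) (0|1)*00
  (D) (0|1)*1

Check each option against the DFA on short strings; one disagreement eliminates an option:
  (A) ((0|1)(0|1))*: on ε the DFA stays in A and rejects (A ∉ Accept), but the regex matches it → eliminate
  (B) (0*10*)(0*10*0*10*)*: on '1' the DFA goes A → A and rejects (A ∉ Accept), but the regex matches it → eliminate
  (C) (0|1)*00: agrees with the DFA on every string of length ≤ 6
  (D) (0|1)*1: on '1' the DFA goes A → A and rejects (A ∉ Accept), but the regex matches it → eliminate
Only (C) is consistent with the DFA.
(C) (0|1)*00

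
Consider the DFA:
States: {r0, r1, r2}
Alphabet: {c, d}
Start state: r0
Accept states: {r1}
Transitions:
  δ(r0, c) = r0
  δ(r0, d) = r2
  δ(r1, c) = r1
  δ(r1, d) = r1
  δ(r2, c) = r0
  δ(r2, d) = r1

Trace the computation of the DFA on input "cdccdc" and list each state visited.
read 'c': r0 → r0
  read 'd': r0 → r2
  read 'c': r2 → r0
  read 'c': r0 → r0
  read 'd': r0 → r2
  read 'c': r2 → r0
r0 -> r0 -> r2 -> r0 -> r0 -> r2 -> r0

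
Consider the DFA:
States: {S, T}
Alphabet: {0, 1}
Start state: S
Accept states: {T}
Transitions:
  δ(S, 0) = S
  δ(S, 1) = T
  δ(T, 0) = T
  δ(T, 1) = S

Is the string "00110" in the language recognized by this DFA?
Processing string "00110":
  S --0--> S
  S --0--> S
  S --1--> T
  T --1--> S
  S --0--> S
Final state: S
Accept states: {T}
No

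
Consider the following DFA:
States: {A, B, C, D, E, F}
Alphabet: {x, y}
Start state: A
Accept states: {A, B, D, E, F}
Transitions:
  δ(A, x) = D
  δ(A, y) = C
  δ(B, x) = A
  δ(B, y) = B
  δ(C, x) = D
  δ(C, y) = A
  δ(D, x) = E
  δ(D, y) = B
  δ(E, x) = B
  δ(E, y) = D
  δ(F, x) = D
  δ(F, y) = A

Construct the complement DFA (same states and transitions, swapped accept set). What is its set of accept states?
Complement accept states = All states \ Original accept states
= {A, B, C, D, E, F} \ {A, B, D, E, F}
{C}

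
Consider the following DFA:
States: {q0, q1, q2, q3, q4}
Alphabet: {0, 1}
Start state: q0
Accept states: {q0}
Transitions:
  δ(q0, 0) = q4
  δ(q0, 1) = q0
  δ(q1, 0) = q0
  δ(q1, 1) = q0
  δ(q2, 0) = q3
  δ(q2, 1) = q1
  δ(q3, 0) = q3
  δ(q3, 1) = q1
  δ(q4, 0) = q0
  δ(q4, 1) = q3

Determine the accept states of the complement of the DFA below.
Complement accept states = All states \ Original accept states
= {q0, q1, q2, q3, q4} \ {q0}
{q1, q2, q3, q4}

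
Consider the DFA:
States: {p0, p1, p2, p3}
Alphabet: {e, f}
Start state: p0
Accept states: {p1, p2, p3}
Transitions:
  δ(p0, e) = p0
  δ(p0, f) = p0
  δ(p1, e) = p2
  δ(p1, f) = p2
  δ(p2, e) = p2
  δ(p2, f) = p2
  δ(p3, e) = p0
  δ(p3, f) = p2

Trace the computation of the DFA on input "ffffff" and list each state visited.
read 'f': p0 → p0
  read 'f': p0 → p0
  read 'f': p0 → p0
  read 'f': p0 → p0
  read 'f': p0 → p0
  read 'f': p0 → p0
p0 -> p0 -> p0 -> p0 -> p0 -> p0 -> p0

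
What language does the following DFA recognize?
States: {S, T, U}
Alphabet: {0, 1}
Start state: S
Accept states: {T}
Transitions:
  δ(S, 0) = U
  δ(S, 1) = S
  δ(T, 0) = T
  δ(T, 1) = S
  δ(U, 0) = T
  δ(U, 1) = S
Testing a few strings:
  '011' → reject
  '0' → reject
  '10' → reject
  '1' → reject
State roles: S=last symbol not 0; T=two trailing 0's; U=one trailing 0
All binary strings ending with 00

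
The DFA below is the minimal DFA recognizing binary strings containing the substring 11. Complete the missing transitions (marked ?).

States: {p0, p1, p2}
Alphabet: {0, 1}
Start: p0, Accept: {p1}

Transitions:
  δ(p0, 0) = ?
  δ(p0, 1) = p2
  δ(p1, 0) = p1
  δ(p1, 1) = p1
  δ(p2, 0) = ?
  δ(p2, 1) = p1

From the language and accept set, identify what each state tracks — p0: no progress toward 11; p1: substring 11 seen; p2: one trailing 1.
Each missing δ(q, a) is the state matching the new tracked value after reading a.
δ(p0, 0) = p0; δ(p2, 0) = p0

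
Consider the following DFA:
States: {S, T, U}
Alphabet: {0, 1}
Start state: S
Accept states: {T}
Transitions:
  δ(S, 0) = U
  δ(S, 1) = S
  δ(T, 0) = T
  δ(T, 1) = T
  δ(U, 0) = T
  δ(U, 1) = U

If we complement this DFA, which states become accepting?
Complement accept states = All states \ Original accept states
= {S, T, U} \ {T}
{S, U}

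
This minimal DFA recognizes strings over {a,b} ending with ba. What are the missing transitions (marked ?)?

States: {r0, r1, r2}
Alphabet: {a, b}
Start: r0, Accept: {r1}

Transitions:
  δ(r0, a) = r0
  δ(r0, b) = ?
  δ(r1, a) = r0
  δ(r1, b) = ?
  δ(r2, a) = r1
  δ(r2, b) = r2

From the language and accept set, identify what each state tracks — r0: no suffix match; r1: suffix is ba; r2: one trailing b.
Each missing δ(q, a) is the state matching the new tracked value after reading a.
δ(r0, b) = r2; δ(r1, b) = r2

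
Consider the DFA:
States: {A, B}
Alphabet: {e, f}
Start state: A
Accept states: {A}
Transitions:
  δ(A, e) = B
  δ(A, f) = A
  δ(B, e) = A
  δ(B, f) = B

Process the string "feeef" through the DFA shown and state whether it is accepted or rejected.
Processing string "feeef":
  A --f--> A
  A --e--> B
  B --e--> A
  A --e--> B
  B --f--> B
Final state: B
Accept states: {A}
No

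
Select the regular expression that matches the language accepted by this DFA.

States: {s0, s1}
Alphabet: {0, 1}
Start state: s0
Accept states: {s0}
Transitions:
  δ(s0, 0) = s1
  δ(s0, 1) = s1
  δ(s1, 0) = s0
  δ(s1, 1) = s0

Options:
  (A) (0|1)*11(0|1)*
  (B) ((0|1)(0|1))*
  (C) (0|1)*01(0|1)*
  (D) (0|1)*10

Check each option against the DFA on short strings; one disagreement eliminates an option:
  (A) (0|1)*11(0|1)*: on ε the DFA stays in s0 and accepts (s0 ∈ Accept), but the regex does not match it → eliminate
  (B) ((0|1)(0|1))*: agrees with the DFA on every string of length ≤ 6
  (C) (0|1)*01(0|1)*: on ε the DFA stays in s0 and accepts (s0 ∈ Accept), but the regex does not match it → eliminate
  (D) (0|1)*10: on ε the DFA stays in s0 and accepts (s0 ∈ Accept), but the regex does not match it → eliminate
Only (B) is consistent with the DFA.
(B) ((0|1)(0|1))*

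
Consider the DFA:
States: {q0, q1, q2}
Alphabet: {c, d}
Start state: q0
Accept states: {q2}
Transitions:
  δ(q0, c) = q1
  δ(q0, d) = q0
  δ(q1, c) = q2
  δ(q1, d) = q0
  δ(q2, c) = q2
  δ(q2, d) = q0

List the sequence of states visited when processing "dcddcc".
read 'd': q0 → q0
  read 'c': q0 → q1
  read 'd': q1 → q0
  read 'd': q0 → q0
  read 'c': q0 → q1
  read 'c': q1 → q2
q0 -> q0 -> q1 -> q0 -> q0 -> q1 -> q2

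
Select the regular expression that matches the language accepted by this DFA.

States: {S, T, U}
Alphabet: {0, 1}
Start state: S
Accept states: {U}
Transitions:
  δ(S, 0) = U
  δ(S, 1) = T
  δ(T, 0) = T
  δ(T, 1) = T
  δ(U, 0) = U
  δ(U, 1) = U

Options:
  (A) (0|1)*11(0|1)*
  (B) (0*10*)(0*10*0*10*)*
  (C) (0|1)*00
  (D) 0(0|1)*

Check each option against the DFA on short strings; one disagreement eliminates an option:
  (A) (0|1)*11(0|1)*: on '0' the DFA goes S → U and accepts (U ∈ Accept), but the regex does not match it → eliminate
  (B) (0*10*)(0*10*0*10*)*: on '0' the DFA goes S → U and accepts (U ∈ Accept), but the regex does not match it → eliminate
  (C) (0|1)*00: on '0' the DFA goes S → U and accepts (U ∈ Accept), but the regex does not match it → eliminate
  (D) 0(0|1)*: agrees with the DFA on every string of length ≤ 6
Only (D) is consistent with the DFA.
(D) 0(0|1)*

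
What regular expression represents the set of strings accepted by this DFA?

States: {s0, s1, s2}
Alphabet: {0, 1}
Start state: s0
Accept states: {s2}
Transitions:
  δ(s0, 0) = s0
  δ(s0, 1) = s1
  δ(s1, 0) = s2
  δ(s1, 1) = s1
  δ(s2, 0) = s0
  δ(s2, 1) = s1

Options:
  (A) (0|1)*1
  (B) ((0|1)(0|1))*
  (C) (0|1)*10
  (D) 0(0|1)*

Check each option against the DFA on short strings; one disagreement eliminates an option:
  (A) (0|1)*1: on '1' the DFA goes s0 → s1 and rejects (s1 ∉ Accept), but the regex matches it → eliminate
  (B) ((0|1)(0|1))*: on ε the DFA stays in s0 and rejects (s0 ∉ Accept), but the regex matches it → eliminate
  (C) (0|1)*10: agrees with the DFA on every string of length ≤ 6
  (D) 0(0|1)*: on '0' the DFA goes s0 → s0 and rejects (s0 ∉ Accept), but the regex matches it → eliminate
Only (C) is consistent with the DFA.
(C) (0|1)*10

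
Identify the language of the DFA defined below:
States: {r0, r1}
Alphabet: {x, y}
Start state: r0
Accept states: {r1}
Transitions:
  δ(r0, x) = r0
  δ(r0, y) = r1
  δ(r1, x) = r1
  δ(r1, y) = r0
Testing a few strings:
  'yyx' → reject
  'yx' → accept
  'y' → accept
  'x' → reject
State roles: r0=even number of y's so far; r1=odd number of y's so far
All strings over {x,y} with an odd number of y's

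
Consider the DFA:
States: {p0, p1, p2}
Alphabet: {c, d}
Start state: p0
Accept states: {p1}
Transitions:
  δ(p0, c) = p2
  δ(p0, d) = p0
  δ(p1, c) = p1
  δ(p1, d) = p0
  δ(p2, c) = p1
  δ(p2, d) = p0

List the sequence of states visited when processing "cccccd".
read 'c': p0 → p2
  read 'c': p2 → p1
  read 'c': p1 → p1
  read 'c': p1 → p1
  read 'c': p1 → p1
  read 'd': p1 → p0
p0 -> p2 -> p1 -> p1 -> p1 -> p1 -> p0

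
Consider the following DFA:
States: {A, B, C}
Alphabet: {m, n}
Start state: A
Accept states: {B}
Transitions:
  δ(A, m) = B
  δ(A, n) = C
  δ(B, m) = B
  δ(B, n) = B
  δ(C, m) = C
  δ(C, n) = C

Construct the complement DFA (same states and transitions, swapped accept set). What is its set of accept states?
Complement accept states = All states \ Original accept states
= {A, B, C} \ {B}
{A, C}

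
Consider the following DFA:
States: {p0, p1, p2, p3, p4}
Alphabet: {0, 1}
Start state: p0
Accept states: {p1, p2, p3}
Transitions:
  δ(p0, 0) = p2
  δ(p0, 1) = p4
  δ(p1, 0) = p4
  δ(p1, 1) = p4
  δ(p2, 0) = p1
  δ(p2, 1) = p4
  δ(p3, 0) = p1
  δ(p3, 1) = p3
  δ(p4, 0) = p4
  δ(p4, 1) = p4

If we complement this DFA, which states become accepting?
Complement accept states = All states \ Original accept states
= {p0, p1, p2, p3, p4} \ {p1, p2, p3}
{p0, p4}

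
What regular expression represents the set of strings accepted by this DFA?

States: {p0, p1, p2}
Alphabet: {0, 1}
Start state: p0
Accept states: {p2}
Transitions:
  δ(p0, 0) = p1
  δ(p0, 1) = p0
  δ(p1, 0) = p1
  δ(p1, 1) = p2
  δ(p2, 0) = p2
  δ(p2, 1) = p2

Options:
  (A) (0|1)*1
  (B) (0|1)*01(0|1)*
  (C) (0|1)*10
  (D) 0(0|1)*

Check each option against the DFA on short strings; one disagreement eliminates an option:
  (A) (0|1)*1: on '1' the DFA goes p0 → p0 and rejects (p0 ∉ Accept), but the regex matches it → eliminate
  (B) (0|1)*01(0|1)*: agrees with the DFA on every string of length ≤ 6
  (C) (0|1)*10: on '01' the DFA goes p0 → p1 → p2 and accepts (p2 ∈ Accept), but the regex does not match it → eliminate
  (D) 0(0|1)*: on '0' the DFA goes p0 → p1 and rejects (p1 ∉ Accept), but the regex matches it → eliminate
Only (B) is consistent with the DFA.
(B) (0|1)*01(0|1)*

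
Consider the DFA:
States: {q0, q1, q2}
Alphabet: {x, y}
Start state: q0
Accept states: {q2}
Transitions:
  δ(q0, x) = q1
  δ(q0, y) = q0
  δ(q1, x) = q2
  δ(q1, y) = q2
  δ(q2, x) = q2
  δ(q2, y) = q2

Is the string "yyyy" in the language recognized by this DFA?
Processing string "yyyy":
  q0 --y--> q0
  q0 --y--> q0
  q0 --y--> q0
  q0 --y--> q0
Final state: q0
Accept states: {q2}
No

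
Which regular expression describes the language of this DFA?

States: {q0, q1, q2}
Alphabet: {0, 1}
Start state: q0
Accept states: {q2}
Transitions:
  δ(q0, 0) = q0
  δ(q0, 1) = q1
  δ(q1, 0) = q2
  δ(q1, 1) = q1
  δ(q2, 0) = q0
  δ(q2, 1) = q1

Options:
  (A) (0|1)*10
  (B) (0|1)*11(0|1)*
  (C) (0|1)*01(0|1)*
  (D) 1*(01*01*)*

Check each option against the DFA on short strings; one disagreement eliminates an option:
  (A) (0|1)*10: agrees with the DFA on every string of length ≤ 6
  (B) (0|1)*11(0|1)*: on '10' the DFA goes q0 → q1 → q2 and accepts (q2 ∈ Accept), but the regex does not match it → eliminate
  (C) (0|1)*01(0|1)*: on '01' the DFA goes q0 → q0 → q1 and rejects (q1 ∉ Accept), but the regex matches it → eliminate
  (D) 1*(01*01*)*: on ε the DFA stays in q0 and rejects (q0 ∉ Accept), but the regex matches it → eliminate
Only (A) is consistent with the DFA.
(A) (0|1)*10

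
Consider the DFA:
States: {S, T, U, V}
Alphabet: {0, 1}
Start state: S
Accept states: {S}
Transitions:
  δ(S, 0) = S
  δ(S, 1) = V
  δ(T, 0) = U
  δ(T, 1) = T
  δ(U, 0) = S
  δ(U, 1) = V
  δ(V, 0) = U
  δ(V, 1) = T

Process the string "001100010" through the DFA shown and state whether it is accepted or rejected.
Processing string "001100010":
  S --0--> S
  S --0--> S
  S --1--> V
  V --1--> T
  T --0--> U
  U --0--> S
  S --0--> S
  S --1--> V
  V --0--> U
Final state: U
Accept states: {S}
No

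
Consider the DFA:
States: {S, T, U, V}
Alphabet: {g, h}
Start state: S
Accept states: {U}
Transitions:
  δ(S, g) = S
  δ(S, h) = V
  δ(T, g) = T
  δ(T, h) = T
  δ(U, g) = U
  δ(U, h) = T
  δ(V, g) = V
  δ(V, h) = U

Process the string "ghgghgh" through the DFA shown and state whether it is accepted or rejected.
Processing string "ghgghgh":
  S --g--> S
  S --h--> V
  V --g--> V
  V --g--> V
  V --h--> U
  U --g--> U
  U --h--> T
Final state: T
Accept states: {U}
No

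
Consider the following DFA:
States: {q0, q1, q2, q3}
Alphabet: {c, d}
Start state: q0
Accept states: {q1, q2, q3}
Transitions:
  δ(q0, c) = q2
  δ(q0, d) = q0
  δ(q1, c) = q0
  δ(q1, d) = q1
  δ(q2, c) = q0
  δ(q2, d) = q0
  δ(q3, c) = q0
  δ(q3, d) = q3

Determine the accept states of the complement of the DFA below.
Complement accept states = All states \ Original accept states
= {q0, q1, q2, q3} \ {q1, q2, q3}
{q0}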